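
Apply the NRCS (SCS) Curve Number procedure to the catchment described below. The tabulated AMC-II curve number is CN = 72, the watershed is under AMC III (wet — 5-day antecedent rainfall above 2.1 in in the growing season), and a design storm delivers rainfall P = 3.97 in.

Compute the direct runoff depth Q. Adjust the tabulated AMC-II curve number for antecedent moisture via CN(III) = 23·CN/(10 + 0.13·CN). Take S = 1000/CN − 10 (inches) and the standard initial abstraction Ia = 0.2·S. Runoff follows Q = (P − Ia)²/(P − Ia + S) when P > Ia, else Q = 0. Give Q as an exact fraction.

Q = 5651882041/2280705300 in ≈ 2.478 in

Wet (AMC III): CN(III) = 23·72/(10 + 0.13·72) = 1656/(484/25) = 10350/121 ≈ 85.537
S = 1000/(10350/121) − 10 = 350/207 in ≈ 1.691 in
Ia = 0.2·(350/207) = 70/207 in ≈ 0.338 in
Since P=3.970 > Ia=0.338: effective rainfall P−Ia = 75179/20700 in
Q = (75179/20700)²/((75179/20700) + 350/207) = (5651882041/428490000)/(110179/20700) = 5651882041/2280705300 in ≈ 2.478 in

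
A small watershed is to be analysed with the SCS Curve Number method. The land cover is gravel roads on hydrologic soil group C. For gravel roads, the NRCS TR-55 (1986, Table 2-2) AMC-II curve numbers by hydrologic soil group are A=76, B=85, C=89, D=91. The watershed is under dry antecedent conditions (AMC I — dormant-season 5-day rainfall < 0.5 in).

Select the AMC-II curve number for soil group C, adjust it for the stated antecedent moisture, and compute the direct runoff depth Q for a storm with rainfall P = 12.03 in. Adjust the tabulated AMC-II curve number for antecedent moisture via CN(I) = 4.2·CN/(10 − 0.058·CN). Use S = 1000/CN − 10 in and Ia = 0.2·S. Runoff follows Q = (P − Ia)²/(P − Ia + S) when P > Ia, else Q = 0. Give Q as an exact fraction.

NRCS table: gravel roads, soil group C → CN(II) = 89
Dry (AMC I): CN(I) = 4.2·89/(10 − 0.058·89) = (1869/5)/(2419/500) = 186900/2419 ≈ 77.263
S = 1000/(186900/2419) − 10 = 5500/1869 in ≈ 2.943 in
Ia = 0.2·(5500/1869) = 1100/1869 in ≈ 0.589 in
P − Ia = 12.030 − 0.589 = 2138407/186900 ≈ 11.441 in (> 0, runoff occurs)
Q: (2138407/186900)² ÷ (2688407/186900) = 4572784497649/502463268300 in (≈ 9.101 in)

Q = 4572784497649/502463268300 in ≈ 9.101 in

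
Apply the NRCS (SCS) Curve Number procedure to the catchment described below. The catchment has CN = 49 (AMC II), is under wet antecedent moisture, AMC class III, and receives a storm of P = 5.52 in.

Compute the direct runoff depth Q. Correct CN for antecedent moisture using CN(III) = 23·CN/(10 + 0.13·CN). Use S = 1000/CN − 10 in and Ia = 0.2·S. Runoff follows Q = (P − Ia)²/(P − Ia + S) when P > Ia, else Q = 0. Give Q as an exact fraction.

Q = 939264482/403099725 in ≈ 2.330 in

CN(III) from CN(II)=49: (23·49)/(10 + 0.13·49) = 112700/1637 ≈ 68.845
Max retention: S = 1000/(112700/1637) − 10 = 5100/1127 in (≈ 4.525 in)
Ia = 0.2·(5100/1127) = 1020/1127 in ≈ 0.905 in
Since P=5.520 > Ia=0.905: effective rainfall P−Ia = 130026/28175 in
Q: (130026/28175)² ÷ (257526/28175) = 939264482/403099725 in (≈ 2.330 in)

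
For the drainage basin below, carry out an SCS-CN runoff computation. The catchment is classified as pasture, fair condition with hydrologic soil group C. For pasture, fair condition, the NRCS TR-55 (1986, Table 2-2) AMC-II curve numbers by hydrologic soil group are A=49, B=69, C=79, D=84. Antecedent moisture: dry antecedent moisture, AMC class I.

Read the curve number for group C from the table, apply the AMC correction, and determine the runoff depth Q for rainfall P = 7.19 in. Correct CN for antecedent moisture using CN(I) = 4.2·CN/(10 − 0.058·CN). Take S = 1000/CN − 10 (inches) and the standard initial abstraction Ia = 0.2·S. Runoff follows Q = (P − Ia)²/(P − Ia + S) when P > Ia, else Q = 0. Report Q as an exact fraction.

Q = 2190333601/764727900 in ≈ 2.864 in

NRCS table: pasture, fair condition, soil group C → CN(II) = 79
Dry (AMC I): CN(I) = 4.2·79/(10 − 0.058·79) = (1659/5)/(2709/500) = 7900/129 ≈ 61.240
Retention S: 1000/CN − 10 with CN=61.240 → S = 500/79 ≈ 6.329 in
Ia = 0.2·(500/79) = 100/79 in ≈ 1.266 in
P − Ia = 7.190 − 1.266 = 46801/7900 ≈ 5.924 in (> 0, runoff occurs)
Runoff Q = (P−Ia)²/(P−Ia+S) = (5.924)²/(5.924+6.329) = 2190333601/764727900 ≈ 2.864 in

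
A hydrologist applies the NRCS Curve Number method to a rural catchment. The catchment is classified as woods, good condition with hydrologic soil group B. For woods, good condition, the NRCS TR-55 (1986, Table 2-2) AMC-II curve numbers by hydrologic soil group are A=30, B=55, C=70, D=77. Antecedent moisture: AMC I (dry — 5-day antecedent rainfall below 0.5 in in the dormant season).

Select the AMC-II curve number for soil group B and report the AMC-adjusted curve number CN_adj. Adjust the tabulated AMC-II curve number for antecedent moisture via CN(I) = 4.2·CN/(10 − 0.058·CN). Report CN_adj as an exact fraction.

NRCS table: woods, good condition, soil group B → CN(II) = 55
Dry (AMC I): CN(I) = 4.2·55/(10 − 0.058·55) = 231/(681/100) = 7700/227 ≈ 33.921

CN_adj = 7700/227 ≈ 33.921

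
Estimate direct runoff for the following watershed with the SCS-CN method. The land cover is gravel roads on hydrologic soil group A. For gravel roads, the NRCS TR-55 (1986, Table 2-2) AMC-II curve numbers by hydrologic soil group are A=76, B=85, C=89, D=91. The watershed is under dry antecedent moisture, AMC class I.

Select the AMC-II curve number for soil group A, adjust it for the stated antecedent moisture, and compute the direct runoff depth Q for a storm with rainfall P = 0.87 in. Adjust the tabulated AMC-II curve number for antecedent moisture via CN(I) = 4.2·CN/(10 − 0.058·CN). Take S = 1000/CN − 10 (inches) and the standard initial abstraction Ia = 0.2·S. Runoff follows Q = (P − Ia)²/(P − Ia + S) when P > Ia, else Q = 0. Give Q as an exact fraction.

Q = 0 in ≈ 0.000 in

NRCS table: gravel roads, soil group A → CN(II) = 76
Adjust CN=76 to AMC I: 4.2·76/(10 − 0.058·76) → (1596/5) ÷ (699/125) = 13300/233 ≈ 57.082
S = 1000/(13300/233) − 10 = 1000/133 in ≈ 7.519 in
Ia = 0.2·(1000/133) = 200/133 in ≈ 1.504 in
P = 0.870 ≤ Ia = 1.504 in: entire storm abstracted, Q = 0.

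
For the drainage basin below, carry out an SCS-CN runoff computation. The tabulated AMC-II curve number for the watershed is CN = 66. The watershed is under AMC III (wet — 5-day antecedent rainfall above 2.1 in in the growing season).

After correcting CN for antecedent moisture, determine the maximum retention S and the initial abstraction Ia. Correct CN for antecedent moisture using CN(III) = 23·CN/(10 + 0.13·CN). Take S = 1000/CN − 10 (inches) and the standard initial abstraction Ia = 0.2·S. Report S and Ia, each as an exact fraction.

S = 1700/759 in ≈ 2.240 in; Ia = 340/759 in ≈ 0.448 in

Wet (AMC III): CN(III) = 23·66/(10 + 0.13·66) = 1518/(929/50) = 75900/929 ≈ 81.701
Max retention: S = 1000/(75900/929) − 10 = 1700/759 in (≈ 2.240 in)
Ia = 0.2·(1700/759) = 340/759 in ≈ 0.448 in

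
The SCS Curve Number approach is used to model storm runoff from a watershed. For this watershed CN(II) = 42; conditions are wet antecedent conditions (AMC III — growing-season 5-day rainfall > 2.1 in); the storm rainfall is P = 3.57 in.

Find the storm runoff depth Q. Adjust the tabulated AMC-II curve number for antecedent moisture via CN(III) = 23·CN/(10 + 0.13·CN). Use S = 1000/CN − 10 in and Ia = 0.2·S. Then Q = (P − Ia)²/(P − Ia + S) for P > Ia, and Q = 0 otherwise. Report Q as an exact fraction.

Wet (AMC III): CN(III) = 23·42/(10 + 0.13·42) = 966/(773/50) = 48300/773 ≈ 62.484
Retention S: 1000/CN − 10 with CN=62.484 → S = 2900/483 ≈ 6.004 in
Initial abstraction Ia = S/5 = (2900/483)/5 = 580/483 ≈ 1.201 in
Excess rainfall: 3.570 − 1.201 = 2.369 in; P > Ia so Q > 0
Q: (114431/48300)² ÷ (404431/48300) = 13094453761/19534017300 in (≈ 0.670 in)

Q = 13094453761/19534017300 in ≈ 0.670 in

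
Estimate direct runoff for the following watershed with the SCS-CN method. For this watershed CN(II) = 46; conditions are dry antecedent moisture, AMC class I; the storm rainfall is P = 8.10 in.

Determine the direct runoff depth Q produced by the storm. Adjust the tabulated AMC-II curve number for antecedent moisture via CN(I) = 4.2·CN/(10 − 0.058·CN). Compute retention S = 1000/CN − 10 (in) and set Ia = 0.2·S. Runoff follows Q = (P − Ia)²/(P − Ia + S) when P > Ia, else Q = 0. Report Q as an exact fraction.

Q = 1814409/8772890 in ≈ 0.207 in

CN(I) from CN(II)=46: (4.2·46)/(10 − 0.058·46) = 16100/611 ≈ 26.350
Retention S: 1000/CN − 10 with CN=26.350 → S = 4500/161 ≈ 27.950 in
Ia = 0.2·(4500/161) = 900/161 in ≈ 5.590 in
Since P=8.100 > Ia=5.590: effective rainfall P−Ia = 4041/1610 in
Runoff Q = (P−Ia)²/(P−Ia+S) = (2.510)²/(2.510+27.950) = 1814409/8772890 ≈ 0.207 in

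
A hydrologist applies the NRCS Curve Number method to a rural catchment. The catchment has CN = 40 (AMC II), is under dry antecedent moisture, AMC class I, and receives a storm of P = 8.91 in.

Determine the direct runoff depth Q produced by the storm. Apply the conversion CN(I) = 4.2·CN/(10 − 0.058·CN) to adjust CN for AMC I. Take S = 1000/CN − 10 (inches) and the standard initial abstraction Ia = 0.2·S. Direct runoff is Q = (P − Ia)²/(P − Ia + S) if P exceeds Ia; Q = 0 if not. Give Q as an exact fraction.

CN(I) from CN(II)=40: (4.2·40)/(10 − 0.058·40) = 175/8 ≈ 21.875
S = 1000/(175/8) − 10 = 250/7 in ≈ 35.714 in
Ia = 0.2S: 0.2·35.714 = 7.143 in (exactly 50/7)
Since P=8.910 > Ia=7.143: effective rainfall P−Ia = 1237/700 in
Runoff Q = (P−Ia)²/(P−Ia+S) = (1.767)²/(1.767+35.714) = 1530169/18365900 ≈ 0.083 in

Q = 1530169/18365900 in ≈ 0.083 in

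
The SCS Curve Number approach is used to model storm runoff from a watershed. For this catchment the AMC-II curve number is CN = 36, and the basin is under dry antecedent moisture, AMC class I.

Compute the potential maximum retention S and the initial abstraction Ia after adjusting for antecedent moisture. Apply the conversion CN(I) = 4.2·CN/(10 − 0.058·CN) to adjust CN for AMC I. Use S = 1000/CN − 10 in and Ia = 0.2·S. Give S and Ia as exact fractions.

S = 8000/189 in ≈ 42.328 in; Ia = 1600/189 in ≈ 8.466 in

CN(I) from CN(II)=36: (4.2·36)/(10 − 0.058·36) = 18900/989 ≈ 19.110
Max retention: S = 1000/(18900/989) − 10 = 8000/189 in (≈ 42.328 in)
Ia = 0.2·(8000/189) = 1600/189 in ≈ 8.466 in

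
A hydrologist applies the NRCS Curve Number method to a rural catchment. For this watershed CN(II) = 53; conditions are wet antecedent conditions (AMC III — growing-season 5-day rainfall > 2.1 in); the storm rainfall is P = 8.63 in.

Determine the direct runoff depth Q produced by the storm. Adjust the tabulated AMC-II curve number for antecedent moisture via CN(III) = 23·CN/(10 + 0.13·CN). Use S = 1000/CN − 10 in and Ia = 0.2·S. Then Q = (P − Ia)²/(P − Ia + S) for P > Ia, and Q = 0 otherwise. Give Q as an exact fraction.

Wet (AMC III): CN(III) = 23·53/(10 + 0.13·53) = 1219/(1689/100) = 121900/1689 ≈ 72.173
S = 1000/(121900/1689) − 10 = 4700/1219 in ≈ 3.856 in
Ia = 0.2·(4700/1219) = 940/1219 in ≈ 0.771 in
Excess rainfall: 8.630 − 0.771 = 7.859 in; P > Ia so Q > 0
Q = (957997/121900)²/((957997/121900) + 4700/1219) = (917758252009/14859610000)/(1427997/121900) = 917758252009/174072834300 in ≈ 5.272 in

Q = 917758252009/174072834300 in ≈ 5.272 in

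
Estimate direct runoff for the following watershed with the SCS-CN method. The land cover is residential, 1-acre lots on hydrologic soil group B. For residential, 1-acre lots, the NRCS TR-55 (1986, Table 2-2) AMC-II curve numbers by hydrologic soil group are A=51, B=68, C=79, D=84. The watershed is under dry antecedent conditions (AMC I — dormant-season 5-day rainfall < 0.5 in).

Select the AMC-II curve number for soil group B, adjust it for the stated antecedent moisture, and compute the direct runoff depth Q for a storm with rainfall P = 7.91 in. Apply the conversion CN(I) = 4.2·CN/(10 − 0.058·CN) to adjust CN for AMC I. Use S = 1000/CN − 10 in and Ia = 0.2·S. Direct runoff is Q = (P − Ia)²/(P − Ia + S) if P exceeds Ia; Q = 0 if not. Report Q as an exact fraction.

NRCS table: residential, 1-acre lots, soil group B → CN(II) = 68
Adjust CN=68 to AMC I: 4.2·68/(10 − 0.058·68) → (1428/5) ÷ (757/125) = 35700/757 ≈ 47.160
S = 1000/(35700/757) − 10 = 4000/357 in ≈ 11.204 in
Ia = 0.2S: 0.2·11.204 = 2.241 in (exactly 800/357)
Excess rainfall: 7.910 − 2.241 = 5.669 in; P > Ia so Q > 0
Runoff Q = (P−Ia)²/(P−Ia+S) = (5.669)²/(5.669+11.204) = 40960497769/21505215900 ≈ 1.905 in

Q = 40960497769/21505215900 in ≈ 1.905 in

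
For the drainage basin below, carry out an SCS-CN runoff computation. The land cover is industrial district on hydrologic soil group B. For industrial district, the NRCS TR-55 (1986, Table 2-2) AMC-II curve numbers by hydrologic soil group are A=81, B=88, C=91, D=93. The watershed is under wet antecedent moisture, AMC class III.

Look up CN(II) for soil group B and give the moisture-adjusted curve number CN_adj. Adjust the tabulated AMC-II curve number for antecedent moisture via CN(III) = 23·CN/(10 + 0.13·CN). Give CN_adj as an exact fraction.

CN_adj = 6325/67 ≈ 94.403

NRCS table: industrial district, soil group B → CN(II) = 88
CN(III) from CN(II)=88: (23·88)/(10 + 0.13·88) = 6325/67 ≈ 94.403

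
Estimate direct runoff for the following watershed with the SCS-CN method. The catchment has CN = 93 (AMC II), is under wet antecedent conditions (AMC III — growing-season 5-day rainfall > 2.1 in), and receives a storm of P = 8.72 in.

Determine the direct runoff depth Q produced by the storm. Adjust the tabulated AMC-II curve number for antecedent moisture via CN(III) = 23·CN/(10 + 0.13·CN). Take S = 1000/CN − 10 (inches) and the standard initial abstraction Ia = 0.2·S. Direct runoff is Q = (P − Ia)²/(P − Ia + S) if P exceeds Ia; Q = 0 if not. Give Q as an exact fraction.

Adjust CN=93 to AMC III: 23·93/(10 + 0.13·93) → 2139 ÷ (2209/100) = 213900/2209 ≈ 96.831
S = 1000/(213900/2209) − 10 = 700/2139 in ≈ 0.327 in
Ia = 0.2S: 0.2·0.327 = 0.065 in (exactly 140/2139)
Since P=8.720 > Ia=0.065: effective rainfall P−Ia = 462802/53475 in
Runoff Q = (P−Ia)²/(P−Ia+S) = (8.655)²/(8.655+0.327) = 107092845602/12842074725 ≈ 8.339 in

Q = 107092845602/12842074725 in ≈ 8.339 in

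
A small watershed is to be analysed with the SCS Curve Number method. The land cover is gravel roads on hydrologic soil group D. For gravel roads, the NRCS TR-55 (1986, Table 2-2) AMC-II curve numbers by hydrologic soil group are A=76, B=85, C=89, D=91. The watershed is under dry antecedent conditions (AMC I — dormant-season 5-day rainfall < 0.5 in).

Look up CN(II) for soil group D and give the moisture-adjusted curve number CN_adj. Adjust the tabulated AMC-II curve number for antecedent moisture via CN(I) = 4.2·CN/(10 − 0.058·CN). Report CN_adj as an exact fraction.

CN_adj = 63700/787 ≈ 80.940

NRCS table: gravel roads, soil group D → CN(II) = 91
Adjust CN=91 to AMC I: 4.2·91/(10 − 0.058·91) → (1911/5) ÷ (2361/500) = 63700/787 ≈ 80.940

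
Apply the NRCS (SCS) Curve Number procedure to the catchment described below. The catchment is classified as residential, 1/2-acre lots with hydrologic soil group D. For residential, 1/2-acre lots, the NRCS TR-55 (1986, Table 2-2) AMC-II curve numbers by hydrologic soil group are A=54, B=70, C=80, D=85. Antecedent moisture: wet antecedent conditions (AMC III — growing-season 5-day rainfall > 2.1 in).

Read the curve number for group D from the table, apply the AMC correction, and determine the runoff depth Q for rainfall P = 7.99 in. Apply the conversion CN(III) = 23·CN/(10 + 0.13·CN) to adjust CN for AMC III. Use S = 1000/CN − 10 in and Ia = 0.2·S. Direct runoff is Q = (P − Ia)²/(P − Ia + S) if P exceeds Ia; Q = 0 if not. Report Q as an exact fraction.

Q = 93886475281/13153591900 in ≈ 7.138 in

NRCS table: residential, 1/2-acre lots, soil group D → CN(II) = 85
Wet (AMC III): CN(III) = 23·85/(10 + 0.13·85) = 1955/(421/20) = 39100/421 ≈ 92.874
Max retention: S = 1000/(39100/421) − 10 = 300/391 in (≈ 0.767 in)
Ia = 0.2·(300/391) = 60/391 in ≈ 0.153 in
Since P=7.990 > Ia=0.153: effective rainfall P−Ia = 306409/39100 in
Q: (306409/39100)² ÷ (336409/39100) = 93886475281/13153591900 in (≈ 7.138 in)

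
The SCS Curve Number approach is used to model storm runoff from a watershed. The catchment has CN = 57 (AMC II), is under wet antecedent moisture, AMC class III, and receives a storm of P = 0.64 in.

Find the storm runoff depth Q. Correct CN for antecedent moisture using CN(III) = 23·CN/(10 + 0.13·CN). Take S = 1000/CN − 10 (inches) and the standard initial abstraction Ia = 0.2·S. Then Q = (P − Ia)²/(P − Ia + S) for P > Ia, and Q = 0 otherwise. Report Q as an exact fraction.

Q = 0 in ≈ 0.000 in

Wet (AMC III): CN(III) = 23·57/(10 + 0.13·57) = 1311/(1741/100) = 131100/1741 ≈ 75.302
S = 1000/(131100/1741) − 10 = 4300/1311 in ≈ 3.280 in
Ia = 0.2·(4300/1311) = 860/1311 in ≈ 0.656 in
P = 0.640 ≤ Ia = 0.656 in: entire storm abstracted, Q = 0.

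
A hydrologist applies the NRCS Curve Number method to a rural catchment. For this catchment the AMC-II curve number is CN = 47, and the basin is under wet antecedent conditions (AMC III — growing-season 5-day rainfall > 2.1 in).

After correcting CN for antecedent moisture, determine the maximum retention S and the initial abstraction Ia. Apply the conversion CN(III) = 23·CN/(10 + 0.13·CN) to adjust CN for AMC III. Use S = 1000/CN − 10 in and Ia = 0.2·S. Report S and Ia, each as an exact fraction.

S = 5300/1081 in ≈ 4.903 in; Ia = 1060/1081 in ≈ 0.981 in

CN(III) from CN(II)=47: (23·47)/(10 + 0.13·47) = 108100/1611 ≈ 67.101
S = 1000/(108100/1611) − 10 = 5300/1081 in ≈ 4.903 in
Initial abstraction Ia = S/5 = (5300/1081)/5 = 1060/1081 ≈ 0.981 in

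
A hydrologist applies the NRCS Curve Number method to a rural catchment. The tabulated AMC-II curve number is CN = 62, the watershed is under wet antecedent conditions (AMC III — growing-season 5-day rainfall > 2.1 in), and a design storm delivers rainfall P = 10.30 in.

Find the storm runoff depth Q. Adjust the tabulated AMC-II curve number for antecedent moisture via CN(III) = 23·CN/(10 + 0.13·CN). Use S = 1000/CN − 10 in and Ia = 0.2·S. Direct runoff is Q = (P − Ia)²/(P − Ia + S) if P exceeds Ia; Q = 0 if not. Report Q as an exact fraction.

Wet (AMC III): CN(III) = 23·62/(10 + 0.13·62) = 1426/(903/50) = 71300/903 ≈ 78.959
Retention S: 1000/CN − 10 with CN=78.959 → S = 1900/713 ≈ 2.665 in
Ia = 0.2·(1900/713) = 380/713 in ≈ 0.533 in
Excess rainfall: 10.300 − 0.533 = 9.767 in; P > Ia so Q > 0
Q: (69639/7130)² ÷ (88639/7130) = 4849590321/631996070 in (≈ 7.673 in)

Q = 4849590321/631996070 in ≈ 7.673 in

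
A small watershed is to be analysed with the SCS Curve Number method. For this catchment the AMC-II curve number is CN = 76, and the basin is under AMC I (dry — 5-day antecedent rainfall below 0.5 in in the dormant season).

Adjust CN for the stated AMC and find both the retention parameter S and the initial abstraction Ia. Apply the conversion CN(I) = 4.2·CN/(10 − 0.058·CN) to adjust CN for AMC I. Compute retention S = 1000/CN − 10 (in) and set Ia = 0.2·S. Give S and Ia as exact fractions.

CN(I) from CN(II)=76: (4.2·76)/(10 − 0.058·76) = 13300/233 ≈ 57.082
S = 1000/(13300/233) − 10 = 1000/133 in ≈ 7.519 in
Initial abstraction Ia = S/5 = (1000/133)/5 = 200/133 ≈ 1.504 in

S = 1000/133 in ≈ 7.519 in; Ia = 200/133 in ≈ 1.504 in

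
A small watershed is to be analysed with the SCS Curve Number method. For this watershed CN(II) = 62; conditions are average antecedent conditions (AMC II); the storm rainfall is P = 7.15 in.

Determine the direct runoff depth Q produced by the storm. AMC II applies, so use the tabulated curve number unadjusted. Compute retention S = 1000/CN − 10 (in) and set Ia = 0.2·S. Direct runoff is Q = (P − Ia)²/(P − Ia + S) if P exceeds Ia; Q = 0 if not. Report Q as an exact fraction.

CN(II) = 62; AMC II needs no correction.
Retention S: 1000/CN − 10 with CN=62.000 → S = 190/31 ≈ 6.129 in
Ia = 0.2·(190/31) = 38/31 in ≈ 1.226 in
Excess rainfall: 7.150 − 1.226 = 5.924 in; P > Ia so Q > 0
Q: (3673/620)² ÷ (7473/620) = 13490929/4633260 in (≈ 2.912 in)

Q = 13490929/4633260 in ≈ 2.912 in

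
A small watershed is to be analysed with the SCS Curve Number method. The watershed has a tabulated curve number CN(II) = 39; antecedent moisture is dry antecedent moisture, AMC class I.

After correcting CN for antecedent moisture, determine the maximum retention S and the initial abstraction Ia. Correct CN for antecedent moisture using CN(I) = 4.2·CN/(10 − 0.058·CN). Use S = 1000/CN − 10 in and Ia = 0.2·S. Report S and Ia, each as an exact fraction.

CN(I) from CN(II)=39: (4.2·39)/(10 − 0.058·39) = 81900/3869 ≈ 21.168
S = 1000/(81900/3869) − 10 = 30500/819 in ≈ 37.241 in
Ia = 0.2·(30500/819) = 6100/819 in ≈ 7.448 in

S = 30500/819 in ≈ 37.241 in; Ia = 6100/819 in ≈ 7.448 in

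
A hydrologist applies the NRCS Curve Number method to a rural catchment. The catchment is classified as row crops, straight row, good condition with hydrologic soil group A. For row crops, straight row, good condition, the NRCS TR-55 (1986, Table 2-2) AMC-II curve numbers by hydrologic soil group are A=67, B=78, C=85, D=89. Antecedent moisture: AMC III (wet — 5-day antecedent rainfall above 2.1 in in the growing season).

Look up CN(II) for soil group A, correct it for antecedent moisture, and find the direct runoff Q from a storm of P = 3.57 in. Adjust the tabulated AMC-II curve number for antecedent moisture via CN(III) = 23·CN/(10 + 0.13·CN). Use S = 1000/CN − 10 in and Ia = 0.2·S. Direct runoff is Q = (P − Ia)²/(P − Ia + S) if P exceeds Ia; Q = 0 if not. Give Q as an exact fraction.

Q = 78129544923/41819503900 in ≈ 1.868 in

NRCS table: row crops, straight row, good condition, soil group A → CN(II) = 67
CN(III) from CN(II)=67: (23·67)/(10 + 0.13·67) = 154100/1871 ≈ 82.362
Retention S: 1000/CN − 10 with CN=82.362 → S = 3300/1541 ≈ 2.141 in
Ia = 0.2·(3300/1541) = 660/1541 in ≈ 0.428 in
Since P=3.570 > Ia=0.428: effective rainfall P−Ia = 484137/154100 in
Q: (484137/154100)² ÷ (814137/154100) = 78129544923/41819503900 in (≈ 1.868 in)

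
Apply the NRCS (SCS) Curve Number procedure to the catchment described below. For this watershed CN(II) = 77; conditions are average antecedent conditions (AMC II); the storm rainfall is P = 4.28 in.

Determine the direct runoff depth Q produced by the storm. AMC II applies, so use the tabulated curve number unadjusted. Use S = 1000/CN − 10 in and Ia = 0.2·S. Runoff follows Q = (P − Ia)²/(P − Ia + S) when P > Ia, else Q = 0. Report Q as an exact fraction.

Q = 50253921/24715075 in ≈ 2.033 in

AMC II — tabulated CN = 77 applies directly.
Retention S: 1000/CN − 10 with CN=77.000 → S = 230/77 ≈ 2.987 in
Ia = 0.2S: 0.2·2.987 = 0.597 in (exactly 46/77)
Since P=4.280 > Ia=0.597: effective rainfall P−Ia = 7089/1925 in
Q = (7089/1925)²/((7089/1925) + 230/77) = (50253921/3705625)/(12839/1925) = 50253921/24715075 in ≈ 2.033 in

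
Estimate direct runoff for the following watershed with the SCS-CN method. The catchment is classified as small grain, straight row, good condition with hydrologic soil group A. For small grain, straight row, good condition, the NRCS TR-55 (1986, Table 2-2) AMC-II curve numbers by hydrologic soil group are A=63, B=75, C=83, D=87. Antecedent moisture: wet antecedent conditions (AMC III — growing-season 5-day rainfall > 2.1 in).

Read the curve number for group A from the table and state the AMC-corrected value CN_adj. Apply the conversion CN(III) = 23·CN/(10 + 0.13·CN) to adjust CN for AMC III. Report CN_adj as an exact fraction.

CN_adj = 144900/1819 ≈ 79.659

NRCS table: small grain, straight row, good condition, soil group A → CN(II) = 63
Wet (AMC III): CN(III) = 23·63/(10 + 0.13·63) = 1449/(1819/100) = 144900/1819 ≈ 79.659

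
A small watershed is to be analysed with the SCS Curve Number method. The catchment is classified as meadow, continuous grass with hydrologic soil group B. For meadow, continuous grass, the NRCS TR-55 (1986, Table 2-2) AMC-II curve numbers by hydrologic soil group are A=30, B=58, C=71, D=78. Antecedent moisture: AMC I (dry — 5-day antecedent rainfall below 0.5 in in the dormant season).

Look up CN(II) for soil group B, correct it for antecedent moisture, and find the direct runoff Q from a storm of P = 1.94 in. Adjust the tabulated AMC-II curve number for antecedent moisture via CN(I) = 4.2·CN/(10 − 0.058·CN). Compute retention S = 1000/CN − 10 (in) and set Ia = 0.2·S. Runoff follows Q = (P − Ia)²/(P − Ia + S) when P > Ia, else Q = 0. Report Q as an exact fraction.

NRCS table: meadow, continuous grass, soil group B → CN(II) = 58
Dry (AMC I): CN(I) = 4.2·58/(10 − 0.058·58) = (1218/5)/(1659/250) = 2900/79 ≈ 36.709
Retention S: 1000/CN − 10 with CN=36.709 → S = 500/29 ≈ 17.241 in
Initial abstraction Ia = S/5 = (500/29)/5 = 100/29 ≈ 3.448 in
P = 1.940 ≤ Ia = 3.448 in: entire storm abstracted, Q = 0.

Q = 0 in ≈ 0.000 in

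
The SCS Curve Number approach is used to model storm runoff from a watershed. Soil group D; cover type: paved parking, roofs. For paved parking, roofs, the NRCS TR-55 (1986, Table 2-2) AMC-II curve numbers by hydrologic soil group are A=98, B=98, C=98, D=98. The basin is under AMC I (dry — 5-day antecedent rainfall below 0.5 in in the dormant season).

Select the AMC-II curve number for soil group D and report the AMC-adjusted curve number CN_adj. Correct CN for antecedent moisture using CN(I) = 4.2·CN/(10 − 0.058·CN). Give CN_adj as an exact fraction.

CN_adj = 102900/1079 ≈ 95.366

NRCS table: paved parking, roofs, soil group D → CN(II) = 98
Dry (AMC I): CN(I) = 4.2·98/(10 − 0.058·98) = (2058/5)/(1079/250) = 102900/1079 ≈ 95.366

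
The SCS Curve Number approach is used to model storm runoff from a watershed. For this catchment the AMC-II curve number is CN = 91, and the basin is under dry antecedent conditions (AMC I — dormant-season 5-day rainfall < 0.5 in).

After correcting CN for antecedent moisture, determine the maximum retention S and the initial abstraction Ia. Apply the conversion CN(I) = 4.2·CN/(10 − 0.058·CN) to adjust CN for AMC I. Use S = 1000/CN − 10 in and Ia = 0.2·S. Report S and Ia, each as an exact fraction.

CN(I) from CN(II)=91: (4.2·91)/(10 − 0.058·91) = 63700/787 ≈ 80.940
Retention S: 1000/CN − 10 with CN=80.940 → S = 1500/637 ≈ 2.355 in
Ia = 0.2·(1500/637) = 300/637 in ≈ 0.471 in

S = 1500/637 in ≈ 2.355 in; Ia = 300/637 in ≈ 0.471 in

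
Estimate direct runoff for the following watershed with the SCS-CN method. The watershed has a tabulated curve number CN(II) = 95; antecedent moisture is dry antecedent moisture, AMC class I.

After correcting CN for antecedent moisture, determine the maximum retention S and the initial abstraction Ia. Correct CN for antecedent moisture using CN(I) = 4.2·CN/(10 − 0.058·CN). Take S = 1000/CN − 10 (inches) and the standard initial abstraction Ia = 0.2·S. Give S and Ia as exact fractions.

CN(I) from CN(II)=95: (4.2·95)/(10 − 0.058·95) = 39900/449 ≈ 88.864
Max retention: S = 1000/(39900/449) − 10 = 500/399 in (≈ 1.253 in)
Initial abstraction Ia = S/5 = (500/399)/5 = 100/399 ≈ 0.251 in

S = 500/399 in ≈ 1.253 in; Ia = 100/399 in ≈ 0.251 in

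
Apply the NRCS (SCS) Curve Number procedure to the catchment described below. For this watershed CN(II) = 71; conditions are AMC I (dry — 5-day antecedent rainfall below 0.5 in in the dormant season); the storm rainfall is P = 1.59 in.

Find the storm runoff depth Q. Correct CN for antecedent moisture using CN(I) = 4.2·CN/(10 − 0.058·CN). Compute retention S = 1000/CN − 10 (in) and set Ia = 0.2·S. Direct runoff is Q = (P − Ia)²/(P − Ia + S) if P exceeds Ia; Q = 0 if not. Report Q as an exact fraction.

Q = 0 in ≈ 0.000 in

Dry (AMC I): CN(I) = 4.2·71/(10 − 0.058·71) = (1491/5)/(2941/500) = 149100/2941 ≈ 50.697
Retention S: 1000/CN − 10 with CN=50.697 → S = 14500/1491 ≈ 9.725 in
Ia = 0.2S: 0.2·9.725 = 1.945 in (exactly 2900/1491)
P = 1.590 ≤ Ia = 1.945 in: entire storm abstracted, Q = 0.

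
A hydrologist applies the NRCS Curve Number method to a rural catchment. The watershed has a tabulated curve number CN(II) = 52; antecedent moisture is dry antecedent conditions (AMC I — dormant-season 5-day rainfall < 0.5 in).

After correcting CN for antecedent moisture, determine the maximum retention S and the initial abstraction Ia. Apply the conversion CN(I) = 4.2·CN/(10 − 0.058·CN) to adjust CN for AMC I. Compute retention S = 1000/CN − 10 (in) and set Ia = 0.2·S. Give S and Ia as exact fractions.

S = 2000/91 in ≈ 21.978 in; Ia = 400/91 in ≈ 4.396 in

CN(I) from CN(II)=52: (4.2·52)/(10 − 0.058·52) = 9100/291 ≈ 31.271
S = 1000/(9100/291) − 10 = 2000/91 in ≈ 21.978 in
Ia = 0.2S: 0.2·21.978 = 4.396 in (exactly 400/91)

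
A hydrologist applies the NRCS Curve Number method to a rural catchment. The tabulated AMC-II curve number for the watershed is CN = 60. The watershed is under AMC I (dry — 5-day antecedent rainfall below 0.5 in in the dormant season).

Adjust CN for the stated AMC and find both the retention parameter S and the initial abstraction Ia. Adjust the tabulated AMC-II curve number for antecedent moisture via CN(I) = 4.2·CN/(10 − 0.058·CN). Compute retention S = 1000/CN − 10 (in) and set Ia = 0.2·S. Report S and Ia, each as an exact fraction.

CN(I) from CN(II)=60: (4.2·60)/(10 − 0.058·60) = 6300/163 ≈ 38.650
Max retention: S = 1000/(6300/163) − 10 = 1000/63 in (≈ 15.873 in)
Ia = 0.2·(1000/63) = 200/63 in ≈ 3.175 in

S = 1000/63 in ≈ 15.873 in; Ia = 200/63 in ≈ 3.175 in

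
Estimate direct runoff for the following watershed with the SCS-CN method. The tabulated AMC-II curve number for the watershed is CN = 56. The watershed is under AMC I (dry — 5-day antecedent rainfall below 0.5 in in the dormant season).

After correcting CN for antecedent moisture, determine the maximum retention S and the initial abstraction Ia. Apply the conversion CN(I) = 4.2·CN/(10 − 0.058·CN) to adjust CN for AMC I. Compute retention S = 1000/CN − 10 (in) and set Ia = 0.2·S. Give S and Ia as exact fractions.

S = 2750/147 in ≈ 18.707 in; Ia = 550/147 in ≈ 3.741 in

CN(I) from CN(II)=56: (4.2·56)/(10 − 0.058·56) = 7350/211 ≈ 34.834
Retention S: 1000/CN − 10 with CN=34.834 → S = 2750/147 ≈ 18.707 in
Ia = 0.2S: 0.2·18.707 = 3.741 in (exactly 550/147)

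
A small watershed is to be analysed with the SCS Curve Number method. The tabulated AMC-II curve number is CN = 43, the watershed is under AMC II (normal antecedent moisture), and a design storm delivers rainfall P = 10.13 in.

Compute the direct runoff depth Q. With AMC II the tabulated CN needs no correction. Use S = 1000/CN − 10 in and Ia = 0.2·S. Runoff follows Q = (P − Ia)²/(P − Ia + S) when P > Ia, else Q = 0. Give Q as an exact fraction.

AMC II — tabulated CN = 43 applies directly.
Retention S: 1000/CN − 10 with CN=43.000 → S = 570/43 ≈ 13.256 in
Ia = 0.2S: 0.2·13.256 = 2.651 in (exactly 114/43)
P − Ia = 10.130 − 2.651 = 32159/4300 ≈ 7.479 in (> 0, runoff occurs)
Q: (32159/4300)² ÷ (89159/4300) = 1034201281/383383700 in (≈ 2.698 in)

Q = 1034201281/383383700 in ≈ 2.698 in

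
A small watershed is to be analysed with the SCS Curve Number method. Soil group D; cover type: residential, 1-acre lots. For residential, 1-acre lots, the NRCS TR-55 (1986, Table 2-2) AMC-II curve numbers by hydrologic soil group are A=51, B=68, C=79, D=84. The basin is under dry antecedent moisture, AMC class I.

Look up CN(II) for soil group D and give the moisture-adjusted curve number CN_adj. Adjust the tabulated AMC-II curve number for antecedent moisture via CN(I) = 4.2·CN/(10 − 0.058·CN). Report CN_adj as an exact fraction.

CN_adj = 44100/641 ≈ 68.799

NRCS table: residential, 1-acre lots, soil group D → CN(II) = 84
Adjust CN=84 to AMC I: 4.2·84/(10 − 0.058·84) → (1764/5) ÷ (641/125) = 44100/641 ≈ 68.799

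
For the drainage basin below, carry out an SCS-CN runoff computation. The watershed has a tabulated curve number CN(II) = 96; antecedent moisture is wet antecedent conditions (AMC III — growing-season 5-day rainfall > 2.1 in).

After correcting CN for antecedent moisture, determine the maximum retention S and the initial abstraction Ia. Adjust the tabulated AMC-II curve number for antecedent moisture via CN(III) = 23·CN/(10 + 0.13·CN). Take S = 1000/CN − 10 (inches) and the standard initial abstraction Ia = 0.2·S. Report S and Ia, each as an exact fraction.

CN(III) from CN(II)=96: (23·96)/(10 + 0.13·96) = 27600/281 ≈ 98.221
Retention S: 1000/CN − 10 with CN=98.221 → S = 25/138 ≈ 0.181 in
Ia = 0.2·(25/138) = 5/138 in ≈ 0.036 in

S = 25/138 in ≈ 0.181 in; Ia = 5/138 in ≈ 0.036 in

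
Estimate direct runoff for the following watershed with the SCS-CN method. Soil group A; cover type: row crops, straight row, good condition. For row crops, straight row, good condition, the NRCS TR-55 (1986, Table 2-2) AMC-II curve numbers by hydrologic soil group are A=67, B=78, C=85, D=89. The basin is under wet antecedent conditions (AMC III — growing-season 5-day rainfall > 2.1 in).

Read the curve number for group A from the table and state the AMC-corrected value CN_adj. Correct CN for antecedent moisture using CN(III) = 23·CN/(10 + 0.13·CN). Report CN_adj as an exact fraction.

NRCS table: row crops, straight row, good condition, soil group A → CN(II) = 67
Adjust CN=67 to AMC III: 23·67/(10 + 0.13·67) → 1541 ÷ (1871/100) = 154100/1871 ≈ 82.362

CN_adj = 154100/1871 ≈ 82.362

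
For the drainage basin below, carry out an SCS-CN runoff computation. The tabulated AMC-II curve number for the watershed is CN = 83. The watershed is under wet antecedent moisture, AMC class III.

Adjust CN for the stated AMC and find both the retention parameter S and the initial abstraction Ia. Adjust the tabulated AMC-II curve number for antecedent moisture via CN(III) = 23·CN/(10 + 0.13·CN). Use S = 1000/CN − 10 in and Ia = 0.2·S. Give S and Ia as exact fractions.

Adjust CN=83 to AMC III: 23·83/(10 + 0.13·83) → 1909 ÷ (2079/100) = 190900/2079 ≈ 91.823
Retention S: 1000/CN − 10 with CN=91.823 → S = 1700/1909 ≈ 0.891 in
Initial abstraction Ia = S/5 = (1700/1909)/5 = 340/1909 ≈ 0.178 in

S = 1700/1909 in ≈ 0.891 in; Ia = 340/1909 in ≈ 0.178 in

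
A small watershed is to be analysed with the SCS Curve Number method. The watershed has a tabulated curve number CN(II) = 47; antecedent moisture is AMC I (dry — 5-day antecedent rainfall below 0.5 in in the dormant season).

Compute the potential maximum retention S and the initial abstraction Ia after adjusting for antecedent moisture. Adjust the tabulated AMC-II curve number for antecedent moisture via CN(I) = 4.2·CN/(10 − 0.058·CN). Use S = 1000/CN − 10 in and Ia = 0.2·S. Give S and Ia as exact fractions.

S = 26500/987 in ≈ 26.849 in; Ia = 5300/987 in ≈ 5.370 in

Dry (AMC I): CN(I) = 4.2·47/(10 − 0.058·47) = (987/5)/(3637/500) = 98700/3637 ≈ 27.138
Max retention: S = 1000/(98700/3637) − 10 = 26500/987 in (≈ 26.849 in)
Ia = 0.2·(26500/987) = 5300/987 in ≈ 5.370 in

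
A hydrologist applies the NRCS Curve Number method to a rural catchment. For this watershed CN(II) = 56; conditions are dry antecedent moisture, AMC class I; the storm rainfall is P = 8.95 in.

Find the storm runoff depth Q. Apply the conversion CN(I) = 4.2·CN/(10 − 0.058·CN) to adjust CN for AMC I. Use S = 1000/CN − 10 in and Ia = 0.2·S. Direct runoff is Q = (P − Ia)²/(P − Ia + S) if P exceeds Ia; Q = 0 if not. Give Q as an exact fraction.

Adjust CN=56 to AMC I: 4.2·56/(10 − 0.058·56) → (1176/5) ÷ (844/125) = 7350/211 ≈ 34.834
Max retention: S = 1000/(7350/211) − 10 = 2750/147 in (≈ 18.707 in)
Initial abstraction Ia = S/5 = (2750/147)/5 = 550/147 ≈ 3.741 in
Excess rainfall: 8.950 − 3.741 = 5.209 in; P > Ia so Q > 0
Q: (15313/2940)² ÷ (70313/2940) = 234487969/206720220 in (≈ 1.134 in)

Q = 234487969/206720220 in ≈ 1.134 in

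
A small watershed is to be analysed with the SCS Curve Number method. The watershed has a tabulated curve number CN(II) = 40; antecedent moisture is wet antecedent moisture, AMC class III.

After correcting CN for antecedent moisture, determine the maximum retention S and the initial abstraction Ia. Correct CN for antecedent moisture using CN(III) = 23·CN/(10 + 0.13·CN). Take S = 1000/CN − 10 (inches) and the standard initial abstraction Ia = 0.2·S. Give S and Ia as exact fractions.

S = 150/23 in ≈ 6.522 in; Ia = 30/23 in ≈ 1.304 in

Adjust CN=40 to AMC III: 23·40/(10 + 0.13·40) → 920 ÷ (76/5) = 1150/19 ≈ 60.526
Retention S: 1000/CN − 10 with CN=60.526 → S = 150/23 ≈ 6.522 in
Ia = 0.2S: 0.2·6.522 = 1.304 in (exactly 30/23)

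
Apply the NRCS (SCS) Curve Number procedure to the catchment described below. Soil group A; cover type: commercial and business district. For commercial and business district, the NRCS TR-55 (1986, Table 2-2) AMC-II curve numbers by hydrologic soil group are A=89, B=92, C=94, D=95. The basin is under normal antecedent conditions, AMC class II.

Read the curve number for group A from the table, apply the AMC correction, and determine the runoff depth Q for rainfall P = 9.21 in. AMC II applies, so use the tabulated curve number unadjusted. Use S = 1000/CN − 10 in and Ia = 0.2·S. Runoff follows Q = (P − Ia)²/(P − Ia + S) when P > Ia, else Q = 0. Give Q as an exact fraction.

Q = 6363093361/807844100 in ≈ 7.877 in

NRCS table: commercial and business district, soil group A → CN(II) = 89
AMC II — tabulated CN = 89 applies directly.
Retention S: 1000/CN − 10 with CN=89.000 → S = 110/89 ≈ 1.236 in
Ia = 0.2·(110/89) = 22/89 in ≈ 0.247 in
P − Ia = 9.210 − 0.247 = 79769/8900 ≈ 8.963 in (> 0, runoff occurs)
Q = (79769/8900)²/((79769/8900) + 110/89) = (6363093361/79210000)/(90769/8900) = 6363093361/807844100 in ≈ 7.877 in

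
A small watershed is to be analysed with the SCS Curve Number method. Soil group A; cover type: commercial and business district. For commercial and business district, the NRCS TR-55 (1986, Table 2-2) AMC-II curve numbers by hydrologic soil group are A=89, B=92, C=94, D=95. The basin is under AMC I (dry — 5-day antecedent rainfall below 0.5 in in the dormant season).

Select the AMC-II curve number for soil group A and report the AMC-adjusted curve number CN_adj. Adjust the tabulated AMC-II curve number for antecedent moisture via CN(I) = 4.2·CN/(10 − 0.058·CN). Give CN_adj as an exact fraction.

NRCS table: commercial and business district, soil group A → CN(II) = 89
Adjust CN=89 to AMC I: 4.2·89/(10 − 0.058·89) → (1869/5) ÷ (2419/500) = 186900/2419 ≈ 77.263

CN_adj = 186900/2419 ≈ 77.263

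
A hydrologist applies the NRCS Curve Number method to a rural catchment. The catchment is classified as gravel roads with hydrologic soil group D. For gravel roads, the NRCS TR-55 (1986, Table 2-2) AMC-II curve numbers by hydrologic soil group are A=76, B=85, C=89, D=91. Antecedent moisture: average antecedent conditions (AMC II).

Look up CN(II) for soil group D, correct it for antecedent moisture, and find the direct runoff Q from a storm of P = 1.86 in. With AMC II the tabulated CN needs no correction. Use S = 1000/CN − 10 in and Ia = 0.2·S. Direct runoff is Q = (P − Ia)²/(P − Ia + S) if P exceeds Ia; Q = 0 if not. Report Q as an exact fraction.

Q = 19066323/18295550 in ≈ 1.042 in

NRCS table: gravel roads, soil group D → CN(II) = 91
CN(II) = 91; AMC II needs no correction.
S = 1000/91 − 10 = 90/91 in ≈ 0.989 in
Initial abstraction Ia = S/5 = (90/91)/5 = 18/91 ≈ 0.198 in
Excess rainfall: 1.860 − 0.198 = 1.662 in; P > Ia so Q > 0
Q = (7563/4550)²/((7563/4550) + 90/91) = (57198969/20702500)/(12063/4550) = 19066323/18295550 in ≈ 1.042 in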